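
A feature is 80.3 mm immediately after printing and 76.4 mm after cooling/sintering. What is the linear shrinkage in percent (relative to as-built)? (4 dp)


Shrinkage = ((80.3-76.4)/80.3)*100 = 4.8568 %


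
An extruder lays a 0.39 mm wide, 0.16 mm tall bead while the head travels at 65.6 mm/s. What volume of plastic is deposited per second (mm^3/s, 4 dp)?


Rate = 0.39 * 0.16 * 65.6 = 4.0934 mm^3/s


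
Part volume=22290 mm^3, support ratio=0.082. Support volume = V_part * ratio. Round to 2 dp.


V_support = 22290 * 0.082 = 1827.78 mm^3


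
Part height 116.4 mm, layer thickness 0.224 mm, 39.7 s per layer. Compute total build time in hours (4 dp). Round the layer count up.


Layers = ceil(116.4/0.224) = 520
t = 520 * 39.7 / 3600 = 5.7344 hrs


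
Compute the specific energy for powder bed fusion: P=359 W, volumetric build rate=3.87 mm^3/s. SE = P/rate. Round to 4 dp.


SE = 359 / 3.87 = 92.7649 J/mm^3


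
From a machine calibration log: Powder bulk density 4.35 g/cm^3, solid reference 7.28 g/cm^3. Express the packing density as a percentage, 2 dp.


Packing = (4.35/7.28)*100 = 59.75 %


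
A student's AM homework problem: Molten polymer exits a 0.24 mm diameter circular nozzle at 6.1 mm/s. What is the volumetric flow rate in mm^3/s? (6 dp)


A = pi*(0.24/2)^2 = 0.04523893 mm^2
Q = 0.04523893 * 6.1 = 0.275957 mm^3/s


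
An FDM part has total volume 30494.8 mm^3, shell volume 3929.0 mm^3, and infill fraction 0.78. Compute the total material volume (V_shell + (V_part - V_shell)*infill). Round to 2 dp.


V_infill = (30494.8 - 3929.0) * 0.78 = 20721.32
V_total = 3929.0 + 20721.32 = 24650.32 mm^3


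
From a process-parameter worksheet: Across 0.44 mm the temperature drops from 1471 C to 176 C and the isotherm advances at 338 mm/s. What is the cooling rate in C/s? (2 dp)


G = (1471-176)/0.44 = 2943.18181818 C/mm
CR = 2943.18181818 * 338 = 994795.45 C/s


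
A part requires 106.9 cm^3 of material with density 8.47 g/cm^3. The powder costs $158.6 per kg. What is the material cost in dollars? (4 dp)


Mass = 106.9*8.47/1000 = 0.905443 kg
Cost = 0.905443 * 158.6 = 143.6033 $


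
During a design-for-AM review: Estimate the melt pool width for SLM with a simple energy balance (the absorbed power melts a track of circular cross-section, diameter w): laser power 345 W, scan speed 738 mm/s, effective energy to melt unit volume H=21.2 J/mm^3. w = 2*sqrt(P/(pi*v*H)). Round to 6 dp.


w = 2*sqrt(345/(pi*738*21.2)) = 0.167559 mm


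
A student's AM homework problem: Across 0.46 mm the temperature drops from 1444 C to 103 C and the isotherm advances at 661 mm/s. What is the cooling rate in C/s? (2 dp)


G = (1444-103)/0.46 = 2915.2173913 C/mm
CR = 2915.2173913 * 661 = 1926958.7 C/s


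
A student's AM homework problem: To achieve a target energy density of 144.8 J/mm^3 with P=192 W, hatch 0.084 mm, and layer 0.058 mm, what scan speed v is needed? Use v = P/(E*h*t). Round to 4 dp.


v = 192 / (144.8*0.084*0.058) = 272.1607 mm/s


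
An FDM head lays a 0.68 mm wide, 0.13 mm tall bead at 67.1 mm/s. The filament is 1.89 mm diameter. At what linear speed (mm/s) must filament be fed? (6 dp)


Q = 0.68 * 0.13 * 67.1 = 5.93164 mm^3/s
A_fil = pi*(1.89/2)^2 = 2.80552078 mm^2
v_feed = 5.93164 / 2.80552078 = 2.114274 mm/s


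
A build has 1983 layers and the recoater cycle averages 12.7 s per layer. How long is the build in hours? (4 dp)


t = 1983 * 12.7 / 3600 = 6.9956 hrs


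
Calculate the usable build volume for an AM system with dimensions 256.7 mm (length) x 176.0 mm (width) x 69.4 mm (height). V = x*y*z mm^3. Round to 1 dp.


V = 256.7 * 176.0 * 69.4 = 3135436.5 mm^3


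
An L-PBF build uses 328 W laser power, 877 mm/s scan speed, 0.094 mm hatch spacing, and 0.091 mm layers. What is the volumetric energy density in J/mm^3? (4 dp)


E = 328 / (877*0.094*0.091) = 43.7225 J/mm^3


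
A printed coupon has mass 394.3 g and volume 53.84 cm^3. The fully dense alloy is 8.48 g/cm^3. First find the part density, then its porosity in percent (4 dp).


rho_part = 394.3 / 53.84 = 7.32355126 g/cm^3
Porosity = (1 - 7.32355126/8.48)*100 = 13.6374 %


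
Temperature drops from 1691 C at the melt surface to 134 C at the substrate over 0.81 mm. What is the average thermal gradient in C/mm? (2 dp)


G = (1691-134)/0.81 = 1922.22 C/mm


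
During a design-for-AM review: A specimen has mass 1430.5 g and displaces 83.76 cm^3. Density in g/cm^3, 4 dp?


rho = 1430.5 / 83.76 = 17.0786 g/cm^3


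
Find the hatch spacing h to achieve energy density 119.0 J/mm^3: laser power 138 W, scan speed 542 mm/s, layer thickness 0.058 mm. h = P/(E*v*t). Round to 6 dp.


h = 138 / (119.0*542*0.058) = 0.03689 mm


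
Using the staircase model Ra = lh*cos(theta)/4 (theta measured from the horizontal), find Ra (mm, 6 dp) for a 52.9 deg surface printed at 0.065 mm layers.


Ra = 0.065 * cos(52.9) / 4 = 0.009802 mm


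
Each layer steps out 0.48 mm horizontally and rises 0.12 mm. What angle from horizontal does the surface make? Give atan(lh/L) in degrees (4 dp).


angle = atan(0.12/0.48) = 14.0362 degrees


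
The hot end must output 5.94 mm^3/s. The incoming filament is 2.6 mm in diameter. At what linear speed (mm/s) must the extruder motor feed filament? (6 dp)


A = pi*(2.6/2)^2 = 5.309292
v = 5.94 / 5.309292 = 1.118793 mm/s


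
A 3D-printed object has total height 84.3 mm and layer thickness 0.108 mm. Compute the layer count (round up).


Layers = ceil(84.3/0.108) = 781


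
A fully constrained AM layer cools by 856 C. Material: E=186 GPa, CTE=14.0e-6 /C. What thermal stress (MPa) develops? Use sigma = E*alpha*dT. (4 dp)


sigma = 186*1000 * 14.0e-6 * 856 = 2229.024 MPa


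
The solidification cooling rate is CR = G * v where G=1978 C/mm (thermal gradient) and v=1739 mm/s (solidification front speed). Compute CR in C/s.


CR = 1978 * 1739 = 3439742 C/s


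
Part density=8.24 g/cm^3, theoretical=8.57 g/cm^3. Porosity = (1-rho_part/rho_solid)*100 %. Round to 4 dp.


Porosity = (1-8.24/8.57)*100 = 3.8506 %


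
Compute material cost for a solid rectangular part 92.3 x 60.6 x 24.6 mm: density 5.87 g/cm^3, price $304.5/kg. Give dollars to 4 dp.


V = 92.3 * 60.6 * 24.6 = 137597.148 mm^3 = 137.597148 cm^3
Mass = 137.597148 * 5.87 / 1000 = 0.80769526 kg
Cost = 0.80769526 * 304.5 = 245.9432 $


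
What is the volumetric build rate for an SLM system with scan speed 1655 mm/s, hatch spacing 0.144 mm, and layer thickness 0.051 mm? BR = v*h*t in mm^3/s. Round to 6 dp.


Rate = 1655 * 0.144 * 0.051 = 12.15432 mm^3/s


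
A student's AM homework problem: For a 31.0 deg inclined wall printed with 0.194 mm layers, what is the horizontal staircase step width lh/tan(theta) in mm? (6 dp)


step = 0.194 / tan(31.0) = 0.32287 mm


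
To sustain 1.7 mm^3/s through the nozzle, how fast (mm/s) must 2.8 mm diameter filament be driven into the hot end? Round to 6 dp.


A = pi*(2.8/2)^2 = 6.157522
v = 1.7 / 6.157522 = 0.276085 mm/s


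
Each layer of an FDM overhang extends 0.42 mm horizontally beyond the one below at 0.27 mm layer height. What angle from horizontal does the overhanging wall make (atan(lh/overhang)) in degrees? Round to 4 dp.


angle = atan(0.27/0.42) = 32.7352 degrees


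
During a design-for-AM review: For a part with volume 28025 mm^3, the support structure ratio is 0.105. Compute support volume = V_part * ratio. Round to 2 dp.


V_support = 28025 * 0.105 = 2942.63 mm^3


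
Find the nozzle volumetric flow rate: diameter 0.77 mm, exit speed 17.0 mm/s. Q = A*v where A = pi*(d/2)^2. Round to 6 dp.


A = pi*(0.77/2)^2 = 0.46566257 mm^2
Q = 0.46566257 * 17.0 = 7.916264 mm^3/s


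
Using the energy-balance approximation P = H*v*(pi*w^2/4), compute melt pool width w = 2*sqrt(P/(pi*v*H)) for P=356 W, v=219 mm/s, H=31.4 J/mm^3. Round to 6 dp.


w = 2*sqrt(356/(pi*219*31.4)) = 0.25674 mm


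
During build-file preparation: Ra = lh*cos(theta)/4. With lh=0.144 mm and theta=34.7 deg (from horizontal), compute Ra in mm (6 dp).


Ra = 0.144 * cos(34.7) / 4 = 0.029597 mm


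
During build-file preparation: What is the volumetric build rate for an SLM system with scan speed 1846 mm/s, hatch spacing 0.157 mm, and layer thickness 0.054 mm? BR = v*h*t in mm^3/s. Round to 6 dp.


Rate = 1846 * 0.157 * 0.054 = 15.650388 mm^3/s


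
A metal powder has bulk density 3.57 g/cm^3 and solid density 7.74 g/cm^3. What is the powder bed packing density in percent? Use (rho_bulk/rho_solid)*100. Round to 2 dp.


Packing = (3.57/7.74)*100 = 46.12 %


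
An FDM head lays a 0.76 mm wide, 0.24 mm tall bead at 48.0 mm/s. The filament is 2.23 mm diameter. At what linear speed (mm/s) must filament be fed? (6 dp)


Q = 0.76 * 0.24 * 48.0 = 8.7552 mm^3/s
A_fil = pi*(2.23/2)^2 = 3.90570653 mm^2
v_feed = 8.7552 / 3.90570653 = 2.241643 mm/s


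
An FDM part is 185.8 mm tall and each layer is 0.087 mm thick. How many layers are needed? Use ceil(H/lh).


Layers = ceil(185.8/0.087) = 2136


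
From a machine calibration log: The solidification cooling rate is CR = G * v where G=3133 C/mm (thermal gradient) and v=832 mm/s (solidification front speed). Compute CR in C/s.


CR = 3133 * 832 = 2606656 C/s


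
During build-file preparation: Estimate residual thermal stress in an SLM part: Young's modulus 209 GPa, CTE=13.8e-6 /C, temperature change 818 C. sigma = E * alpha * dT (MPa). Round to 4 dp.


sigma = 209*1000 * 13.8e-6 * 818 = 2359.2756 MPa


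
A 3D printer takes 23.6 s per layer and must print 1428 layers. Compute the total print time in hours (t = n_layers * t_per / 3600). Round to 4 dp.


t = 1428 * 23.6 / 3600 = 9.3613 hrs


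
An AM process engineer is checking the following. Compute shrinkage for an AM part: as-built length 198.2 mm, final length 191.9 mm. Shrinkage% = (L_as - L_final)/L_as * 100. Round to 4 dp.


Shrinkage = ((198.2-191.9)/198.2)*100 = 3.1786 %


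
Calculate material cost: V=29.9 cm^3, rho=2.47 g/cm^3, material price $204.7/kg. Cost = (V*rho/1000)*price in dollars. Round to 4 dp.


Mass = 29.9*2.47/1000 = 0.073853 kg
Cost = 0.073853 * 204.7 = 15.1177 $


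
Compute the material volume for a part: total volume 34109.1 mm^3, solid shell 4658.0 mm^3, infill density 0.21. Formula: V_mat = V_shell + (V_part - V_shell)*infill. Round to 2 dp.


V_infill = (34109.1 - 4658.0) * 0.21 = 6184.73
V_total = 4658.0 + 6184.73 = 10842.73 mm^3


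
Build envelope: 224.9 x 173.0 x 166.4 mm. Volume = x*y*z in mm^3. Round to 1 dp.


V = 224.9 * 173.0 * 166.4 = 6474241.3 mm^3


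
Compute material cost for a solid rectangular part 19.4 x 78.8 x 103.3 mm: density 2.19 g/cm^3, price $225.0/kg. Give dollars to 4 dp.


V = 19.4 * 78.8 * 103.3 = 157916.776 mm^3 = 157.916776 cm^3
Mass = 157.916776 * 2.19 / 1000 = 0.34583774 kg
Cost = 0.34583774 * 225.0 = 77.8135 $


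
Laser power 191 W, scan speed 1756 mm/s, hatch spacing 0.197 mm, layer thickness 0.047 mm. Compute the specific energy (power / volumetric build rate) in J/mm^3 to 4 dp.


Build rate = 1756 * 0.197 * 0.047 = 16.258804 mm^3/s
SE = 191 / 16.258804 = 11.7475 J/mm^3


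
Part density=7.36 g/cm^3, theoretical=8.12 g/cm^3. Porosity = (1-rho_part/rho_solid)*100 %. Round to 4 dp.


Porosity = (1-7.36/8.12)*100 = 9.3596 %


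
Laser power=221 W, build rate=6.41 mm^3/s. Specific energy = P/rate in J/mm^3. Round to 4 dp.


SE = 221 / 6.41 = 34.4774 J/mm^3


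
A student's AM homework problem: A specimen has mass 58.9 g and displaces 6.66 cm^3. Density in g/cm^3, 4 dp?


rho = 58.9 / 6.66 = 8.8438 g/cm^3


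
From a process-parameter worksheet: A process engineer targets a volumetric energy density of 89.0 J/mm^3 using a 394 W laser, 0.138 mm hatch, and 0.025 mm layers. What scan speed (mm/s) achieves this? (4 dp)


v = 394 / (89.0*0.138*0.025) = 1283.1786 mm/s


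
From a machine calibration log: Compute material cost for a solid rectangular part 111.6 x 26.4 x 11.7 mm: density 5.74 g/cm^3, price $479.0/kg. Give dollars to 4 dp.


V = 111.6 * 26.4 * 11.7 = 34471.008 mm^3 = 34.471008 cm^3
Mass = 34.471008 * 5.74 / 1000 = 0.19786359 kg
Cost = 0.19786359 * 479.0 = 94.7767 $


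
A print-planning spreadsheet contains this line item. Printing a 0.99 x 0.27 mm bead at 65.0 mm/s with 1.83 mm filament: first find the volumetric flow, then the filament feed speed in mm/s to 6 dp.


Q = 0.99 * 0.27 * 65.0 = 17.3745 mm^3/s
A_fil = pi*(1.83/2)^2 = 2.63021991 mm^2
v_feed = 17.3745 / 2.63021991 = 6.605721 mm/s


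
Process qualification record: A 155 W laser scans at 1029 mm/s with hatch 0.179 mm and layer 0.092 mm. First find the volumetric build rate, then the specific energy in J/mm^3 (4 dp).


Build rate = 1029 * 0.179 * 0.092 = 16.945572 mm^3/s
SE = 155 / 16.945572 = 9.1469 J/mm^3


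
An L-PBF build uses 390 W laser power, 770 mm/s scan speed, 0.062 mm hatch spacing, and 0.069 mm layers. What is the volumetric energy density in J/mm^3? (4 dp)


E = 390 / (770*0.062*0.069) = 118.3949 J/mm^3


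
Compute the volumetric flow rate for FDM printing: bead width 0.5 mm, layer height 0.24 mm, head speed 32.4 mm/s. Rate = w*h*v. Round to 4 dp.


Rate = 0.5 * 0.24 * 32.4 = 3.888 mm^3/s


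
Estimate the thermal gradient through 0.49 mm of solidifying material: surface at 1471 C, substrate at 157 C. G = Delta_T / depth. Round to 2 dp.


G = (1471-157)/0.49 = 2681.63 C/mm


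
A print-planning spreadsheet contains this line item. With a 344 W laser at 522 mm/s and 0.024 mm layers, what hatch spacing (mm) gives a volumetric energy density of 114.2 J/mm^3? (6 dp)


h = 344 / (114.2*522*0.024) = 0.240442 mm


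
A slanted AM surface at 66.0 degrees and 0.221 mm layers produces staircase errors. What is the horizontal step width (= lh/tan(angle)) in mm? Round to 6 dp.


step = 0.221 / tan(66.0) = 0.098396 mm


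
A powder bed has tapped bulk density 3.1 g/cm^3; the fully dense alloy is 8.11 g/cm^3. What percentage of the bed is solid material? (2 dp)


Packing = (3.1/8.11)*100 = 38.22 %


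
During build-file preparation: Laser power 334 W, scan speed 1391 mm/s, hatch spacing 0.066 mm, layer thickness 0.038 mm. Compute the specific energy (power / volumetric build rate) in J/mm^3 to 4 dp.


Build rate = 1391 * 0.066 * 0.038 = 3.488628 mm^3/s
SE = 334 / 3.488628 = 95.7396 J/mm^3


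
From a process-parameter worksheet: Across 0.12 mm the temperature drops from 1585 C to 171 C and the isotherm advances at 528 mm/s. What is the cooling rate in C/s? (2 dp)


G = (1585-171)/0.12 = 11783.33333333 C/mm
CR = 11783.33333333 * 528 = 6221600.0 C/s


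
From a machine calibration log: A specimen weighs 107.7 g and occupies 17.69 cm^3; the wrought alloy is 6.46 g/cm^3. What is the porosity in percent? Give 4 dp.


rho_part = 107.7 / 17.69 = 6.08818542 g/cm^3
Porosity = (1 - 6.08818542/6.46)*100 = 5.7556 %


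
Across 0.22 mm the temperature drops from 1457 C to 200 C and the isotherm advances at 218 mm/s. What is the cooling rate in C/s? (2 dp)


G = (1457-200)/0.22 = 5713.63636364 C/mm
CR = 5713.63636364 * 218 = 1245572.73 C/s


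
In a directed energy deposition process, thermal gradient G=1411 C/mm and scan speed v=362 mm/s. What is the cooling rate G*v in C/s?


CR = 1411 * 362 = 510782 C/s


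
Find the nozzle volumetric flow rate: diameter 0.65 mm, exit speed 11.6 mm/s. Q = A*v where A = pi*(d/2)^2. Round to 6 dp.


A = pi*(0.65/2)^2 = 0.33183072 mm^2
Q = 0.33183072 * 11.6 = 3.849236 mm^3/s


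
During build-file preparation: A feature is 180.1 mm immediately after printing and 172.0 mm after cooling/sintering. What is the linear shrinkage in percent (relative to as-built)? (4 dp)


Shrinkage = ((180.1-172.0)/180.1)*100 = 4.4975 %


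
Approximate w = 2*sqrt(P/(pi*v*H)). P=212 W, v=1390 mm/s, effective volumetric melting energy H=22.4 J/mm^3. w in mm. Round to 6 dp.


w = 2*sqrt(212/(pi*1390*22.4)) = 0.093109 mm


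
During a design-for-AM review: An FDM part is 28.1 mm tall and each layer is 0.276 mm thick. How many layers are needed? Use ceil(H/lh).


Layers = ceil(28.1/0.276) = 102


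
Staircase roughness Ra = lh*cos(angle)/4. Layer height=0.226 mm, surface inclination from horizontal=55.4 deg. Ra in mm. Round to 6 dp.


Ra = 0.226 * cos(55.4) / 4 = 0.032083 mm


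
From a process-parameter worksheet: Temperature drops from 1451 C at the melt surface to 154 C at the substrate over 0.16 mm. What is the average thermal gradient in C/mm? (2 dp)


G = (1451-154)/0.16 = 8106.25 C/mm


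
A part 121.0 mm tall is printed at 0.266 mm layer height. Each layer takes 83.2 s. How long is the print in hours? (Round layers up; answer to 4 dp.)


Layers = ceil(121.0/0.266) = 455
t = 455 * 83.2 / 3600 = 10.5156 hrs


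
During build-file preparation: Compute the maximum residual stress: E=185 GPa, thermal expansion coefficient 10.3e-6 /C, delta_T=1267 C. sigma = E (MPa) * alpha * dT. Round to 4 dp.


sigma = 185*1000 * 10.3e-6 * 1267 = 2414.2685 MPa


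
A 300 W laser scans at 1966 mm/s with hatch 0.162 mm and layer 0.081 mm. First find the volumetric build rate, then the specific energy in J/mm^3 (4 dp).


Build rate = 1966 * 0.162 * 0.081 = 25.797852 mm^3/s
SE = 300 / 25.797852 = 11.6289 J/mm^3


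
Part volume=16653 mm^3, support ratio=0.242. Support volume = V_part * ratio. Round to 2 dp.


V_support = 16653 * 0.242 = 4030.03 mm^3


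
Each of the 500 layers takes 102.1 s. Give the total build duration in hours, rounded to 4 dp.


t = 500 * 102.1 / 3600 = 14.1806 hrs


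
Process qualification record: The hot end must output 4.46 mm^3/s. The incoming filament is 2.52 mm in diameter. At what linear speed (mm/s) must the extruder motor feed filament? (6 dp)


A = pi*(2.52/2)^2 = 4.987592
v = 4.46 / 4.987592 = 0.894219 mm/s


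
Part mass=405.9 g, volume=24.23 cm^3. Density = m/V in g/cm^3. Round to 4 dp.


rho = 405.9 / 24.23 = 16.752 g/cm^3


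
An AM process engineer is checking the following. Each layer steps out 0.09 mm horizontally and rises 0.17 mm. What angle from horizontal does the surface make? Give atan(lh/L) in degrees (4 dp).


angle = atan(0.17/0.09) = 62.1027 degrees


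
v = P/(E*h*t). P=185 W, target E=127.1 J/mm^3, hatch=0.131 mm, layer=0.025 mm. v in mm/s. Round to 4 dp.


v = 185 / (127.1*0.131*0.025) = 444.4418 mm/s


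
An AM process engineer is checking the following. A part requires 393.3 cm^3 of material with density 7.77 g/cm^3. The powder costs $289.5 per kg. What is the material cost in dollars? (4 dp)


Mass = 393.3*7.77/1000 = 3.055941 kg
Cost = 3.055941 * 289.5 = 884.6949 $


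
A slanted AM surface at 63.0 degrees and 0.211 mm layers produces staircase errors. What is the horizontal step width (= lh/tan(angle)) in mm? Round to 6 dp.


step = 0.211 / tan(63.0) = 0.10751 mm


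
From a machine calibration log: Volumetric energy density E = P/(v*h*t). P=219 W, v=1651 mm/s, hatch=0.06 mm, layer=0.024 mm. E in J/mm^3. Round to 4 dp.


E = 219 / (1651*0.06*0.024) = 92.1159 J/mm^3


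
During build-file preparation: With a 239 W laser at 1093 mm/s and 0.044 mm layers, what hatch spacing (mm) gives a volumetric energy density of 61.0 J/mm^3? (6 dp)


h = 239 / (61.0*1093*0.044) = 0.08147 mm


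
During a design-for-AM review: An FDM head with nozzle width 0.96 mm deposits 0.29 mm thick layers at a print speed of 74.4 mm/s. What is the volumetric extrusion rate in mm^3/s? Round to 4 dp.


Rate = 0.96 * 0.29 * 74.4 = 20.713 mm^3/s


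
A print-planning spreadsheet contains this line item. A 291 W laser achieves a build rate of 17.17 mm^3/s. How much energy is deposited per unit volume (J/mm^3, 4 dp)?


SE = 291 / 17.17 = 16.9482 J/mm^3


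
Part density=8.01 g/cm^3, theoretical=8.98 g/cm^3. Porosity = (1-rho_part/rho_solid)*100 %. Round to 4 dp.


Porosity = (1-8.01/8.98)*100 = 10.8018 %


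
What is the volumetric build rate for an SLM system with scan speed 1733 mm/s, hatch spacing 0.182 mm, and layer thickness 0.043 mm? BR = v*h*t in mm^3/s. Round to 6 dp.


Rate = 1733 * 0.182 * 0.043 = 13.562458 mm^3/s


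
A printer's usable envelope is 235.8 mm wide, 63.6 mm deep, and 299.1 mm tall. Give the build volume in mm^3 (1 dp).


V = 235.8 * 63.6 * 299.1 = 4485566.8 mm^3


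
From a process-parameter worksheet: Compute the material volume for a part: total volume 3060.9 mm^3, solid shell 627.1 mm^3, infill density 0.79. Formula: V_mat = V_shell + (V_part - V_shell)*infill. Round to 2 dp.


V_infill = (3060.9 - 627.1) * 0.79 = 1922.7
V_total = 627.1 + 1922.7 = 2549.8 mm^3


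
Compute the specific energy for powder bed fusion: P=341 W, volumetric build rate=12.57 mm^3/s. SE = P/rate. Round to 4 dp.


SE = 341 / 12.57 = 27.1281 J/mm^3


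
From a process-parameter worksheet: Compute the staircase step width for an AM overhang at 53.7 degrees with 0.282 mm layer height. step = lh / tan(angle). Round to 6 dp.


step = 0.282 / tan(53.7) = 0.20715 mm


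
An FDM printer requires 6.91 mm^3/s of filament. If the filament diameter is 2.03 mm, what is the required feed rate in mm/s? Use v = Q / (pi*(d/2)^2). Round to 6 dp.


A = pi*(2.03/2)^2 = 3.236547
v = 6.91 / 3.236547 = 2.134991 mm/s


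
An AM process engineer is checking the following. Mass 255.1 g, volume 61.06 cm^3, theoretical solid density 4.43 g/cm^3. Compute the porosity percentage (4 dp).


rho_part = 255.1 / 61.06 = 4.17785784 g/cm^3
Porosity = (1 - 4.17785784/4.43)*100 = 5.6917 %


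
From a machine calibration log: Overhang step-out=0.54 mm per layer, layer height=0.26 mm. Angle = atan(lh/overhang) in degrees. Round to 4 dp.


angle = atan(0.26/0.54) = 25.71 degrees


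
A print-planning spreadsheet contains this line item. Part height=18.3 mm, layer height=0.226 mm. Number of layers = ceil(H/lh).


Layers = ceil(18.3/0.226) = 81


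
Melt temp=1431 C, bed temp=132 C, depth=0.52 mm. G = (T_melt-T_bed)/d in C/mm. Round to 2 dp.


G = (1431-132)/0.52 = 2498.08 C/mm


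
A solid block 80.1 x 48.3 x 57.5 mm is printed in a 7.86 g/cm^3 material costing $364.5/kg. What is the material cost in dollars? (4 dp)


V = 80.1 * 48.3 * 57.5 = 222457.725 mm^3 = 222.457725 cm^3
Mass = 222.457725 * 7.86 / 1000 = 1.74851772 kg
Cost = 1.74851772 * 364.5 = 637.3347 $


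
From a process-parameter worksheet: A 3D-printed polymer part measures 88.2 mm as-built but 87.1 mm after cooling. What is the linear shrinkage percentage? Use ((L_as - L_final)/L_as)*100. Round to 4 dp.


Shrinkage = ((88.2-87.1)/88.2)*100 = 1.2472 %


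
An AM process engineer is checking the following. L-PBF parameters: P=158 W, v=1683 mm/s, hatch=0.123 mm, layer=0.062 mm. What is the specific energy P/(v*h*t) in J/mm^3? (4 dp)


Build rate = 1683 * 0.123 * 0.062 = 12.834558 mm^3/s
SE = 158 / 12.834558 = 12.3105 J/mm^3


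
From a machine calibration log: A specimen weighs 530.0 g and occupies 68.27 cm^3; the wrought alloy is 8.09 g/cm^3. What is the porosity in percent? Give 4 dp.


rho_part = 530.0 / 68.27 = 7.76329281 g/cm^3
Porosity = (1 - 7.76329281/8.09)*100 = 4.0384 %


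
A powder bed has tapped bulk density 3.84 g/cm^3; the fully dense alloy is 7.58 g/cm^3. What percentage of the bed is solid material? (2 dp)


Packing = (3.84/7.58)*100 = 50.66 %


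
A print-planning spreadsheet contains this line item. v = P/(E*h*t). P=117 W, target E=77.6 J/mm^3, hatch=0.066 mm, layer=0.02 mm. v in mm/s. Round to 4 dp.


v = 117 / (77.6*0.066*0.02) = 1142.2212 mm/s


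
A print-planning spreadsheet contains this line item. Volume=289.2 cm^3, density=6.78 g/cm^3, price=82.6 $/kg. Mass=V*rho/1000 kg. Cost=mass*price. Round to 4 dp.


Mass = 289.2*6.78/1000 = 1.960776 kg
Cost = 1.960776 * 82.6 = 161.9601 $


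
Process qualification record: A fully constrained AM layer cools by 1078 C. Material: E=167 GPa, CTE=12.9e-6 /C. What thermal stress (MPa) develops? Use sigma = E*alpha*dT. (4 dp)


sigma = 167*1000 * 12.9e-6 * 1078 = 2322.3354 MPa


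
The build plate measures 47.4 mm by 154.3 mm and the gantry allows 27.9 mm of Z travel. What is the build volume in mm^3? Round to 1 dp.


V = 47.4 * 154.3 * 27.9 = 204055.6 mm^3


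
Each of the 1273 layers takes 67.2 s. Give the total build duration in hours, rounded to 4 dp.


t = 1273 * 67.2 / 3600 = 23.7627 hrs


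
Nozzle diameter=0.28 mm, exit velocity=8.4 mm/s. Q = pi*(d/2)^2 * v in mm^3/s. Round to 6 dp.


A = pi*(0.28/2)^2 = 0.06157522 mm^2
Q = 0.06157522 * 8.4 = 0.517232 mm^3/s


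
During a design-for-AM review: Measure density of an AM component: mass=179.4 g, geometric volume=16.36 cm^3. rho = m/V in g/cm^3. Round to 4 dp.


rho = 179.4 / 16.36 = 10.9658 g/cm^3


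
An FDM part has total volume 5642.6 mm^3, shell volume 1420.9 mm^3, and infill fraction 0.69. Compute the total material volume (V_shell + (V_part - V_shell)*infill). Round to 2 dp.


V_infill = (5642.6 - 1420.9) * 0.69 = 2912.97
V_total = 1420.9 + 2912.97 = 4333.87 mm^3


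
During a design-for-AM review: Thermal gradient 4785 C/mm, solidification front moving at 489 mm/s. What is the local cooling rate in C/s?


CR = 4785 * 489 = 2339865 C/s


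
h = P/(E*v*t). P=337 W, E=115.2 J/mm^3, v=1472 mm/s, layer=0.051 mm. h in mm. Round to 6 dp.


h = 337 / (115.2*1472*0.051) = 0.038967 mm


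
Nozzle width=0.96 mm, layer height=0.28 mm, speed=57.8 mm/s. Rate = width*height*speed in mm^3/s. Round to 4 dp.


Rate = 0.96 * 0.28 * 57.8 = 15.5366 mm^3/s


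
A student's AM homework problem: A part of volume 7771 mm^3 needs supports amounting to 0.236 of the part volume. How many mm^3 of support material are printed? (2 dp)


V_support = 7771 * 0.236 = 1833.96 mm^3


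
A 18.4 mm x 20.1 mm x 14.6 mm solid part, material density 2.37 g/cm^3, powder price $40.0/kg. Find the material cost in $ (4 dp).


V = 18.4 * 20.1 * 14.6 = 5399.664 mm^3 = 5.399664 cm^3
Mass = 5.399664 * 2.37 / 1000 = 0.0127972 kg
Cost = 0.0127972 * 40.0 = 0.5119 $


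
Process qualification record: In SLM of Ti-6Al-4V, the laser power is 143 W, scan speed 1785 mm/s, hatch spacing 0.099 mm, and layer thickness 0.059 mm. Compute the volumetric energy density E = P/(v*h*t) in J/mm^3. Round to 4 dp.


E = 143 / (1785*0.099*0.059) = 13.7155 J/mm^3


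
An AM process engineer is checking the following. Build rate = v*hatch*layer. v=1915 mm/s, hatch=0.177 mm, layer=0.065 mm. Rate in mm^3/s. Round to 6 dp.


Rate = 1915 * 0.177 * 0.065 = 22.032075 mm^3/s


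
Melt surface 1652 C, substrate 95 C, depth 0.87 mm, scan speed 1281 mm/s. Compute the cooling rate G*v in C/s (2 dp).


G = (1652-95)/0.87 = 1789.65517241 C/mm
CR = 1789.65517241 * 1281 = 2292548.28 C/s


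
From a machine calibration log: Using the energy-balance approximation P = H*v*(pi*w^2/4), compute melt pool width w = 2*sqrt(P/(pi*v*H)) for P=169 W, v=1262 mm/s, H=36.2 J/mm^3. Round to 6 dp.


w = 2*sqrt(169/(pi*1262*36.2)) = 0.06863 mm


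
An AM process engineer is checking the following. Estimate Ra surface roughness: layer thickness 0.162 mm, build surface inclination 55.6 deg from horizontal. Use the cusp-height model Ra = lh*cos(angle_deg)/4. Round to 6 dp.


Ra = 0.162 * cos(55.6) / 4 = 0.022881 mm


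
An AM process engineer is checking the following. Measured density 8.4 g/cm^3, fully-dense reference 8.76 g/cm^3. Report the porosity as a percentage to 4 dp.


Porosity = (1-8.4/8.76)*100 = 4.1096 %


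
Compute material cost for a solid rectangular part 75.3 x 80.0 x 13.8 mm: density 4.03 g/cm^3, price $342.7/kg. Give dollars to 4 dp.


V = 75.3 * 80.0 * 13.8 = 83131.2 mm^3 = 83.1312 cm^3
Mass = 83.1312 * 4.03 / 1000 = 0.33501874 kg
Cost = 0.33501874 * 342.7 = 114.8109 $


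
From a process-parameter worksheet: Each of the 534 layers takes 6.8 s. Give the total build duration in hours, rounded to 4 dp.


t = 534 * 6.8 / 3600 = 1.0087 hrs


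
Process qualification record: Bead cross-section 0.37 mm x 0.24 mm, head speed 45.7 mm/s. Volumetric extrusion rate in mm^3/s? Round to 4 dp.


Rate = 0.37 * 0.24 * 45.7 = 4.0582 mm^3/s


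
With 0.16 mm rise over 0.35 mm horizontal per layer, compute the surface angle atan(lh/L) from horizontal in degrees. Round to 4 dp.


angle = atan(0.16/0.35) = 24.5672 degrees


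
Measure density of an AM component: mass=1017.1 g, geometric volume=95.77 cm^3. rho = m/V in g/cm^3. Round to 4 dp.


rho = 1017.1 / 95.77 = 10.6202 g/cm^3


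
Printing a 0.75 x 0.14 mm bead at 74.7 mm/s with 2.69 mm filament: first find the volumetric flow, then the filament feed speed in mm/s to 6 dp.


Q = 0.75 * 0.14 * 74.7 = 7.8435 mm^3/s
A_fil = pi*(2.69/2)^2 = 5.68321965 mm^2
v_feed = 7.8435 / 5.68321965 = 1.380116 mm/s


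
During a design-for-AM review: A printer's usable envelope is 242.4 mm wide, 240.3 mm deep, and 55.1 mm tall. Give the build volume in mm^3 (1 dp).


V = 242.4 * 240.3 * 55.1 = 3209504.5 mm^3


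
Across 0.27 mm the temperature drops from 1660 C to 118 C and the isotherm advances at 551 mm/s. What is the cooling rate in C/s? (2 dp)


G = (1660-118)/0.27 = 5711.11111111 C/mm
CR = 5711.11111111 * 551 = 3146822.22 C/s


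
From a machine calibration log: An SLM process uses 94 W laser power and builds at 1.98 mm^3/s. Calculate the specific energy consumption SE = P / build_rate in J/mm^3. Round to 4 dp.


SE = 94 / 1.98 = 47.4747 J/mm^3


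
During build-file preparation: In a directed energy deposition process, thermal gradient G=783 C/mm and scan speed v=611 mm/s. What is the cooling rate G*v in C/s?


CR = 783 * 611 = 478413 C/s


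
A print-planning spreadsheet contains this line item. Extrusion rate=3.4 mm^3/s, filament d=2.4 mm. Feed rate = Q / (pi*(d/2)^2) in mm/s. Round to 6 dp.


A = pi*(2.4/2)^2 = 4.523893
v = 3.4 / 4.523893 = 0.751565 mm/s


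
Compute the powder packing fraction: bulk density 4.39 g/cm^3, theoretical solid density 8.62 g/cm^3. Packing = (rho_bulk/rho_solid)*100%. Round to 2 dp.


Packing = (4.39/8.62)*100 = 50.93 %


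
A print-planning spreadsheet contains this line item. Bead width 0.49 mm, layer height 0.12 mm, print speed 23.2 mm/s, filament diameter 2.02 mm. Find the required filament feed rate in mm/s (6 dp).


Q = 0.49 * 0.12 * 23.2 = 1.36416 mm^3/s
A_fil = pi*(2.02/2)^2 = 3.20473867 mm^2
v_feed = 1.36416 / 3.20473867 = 0.42567 mm/s


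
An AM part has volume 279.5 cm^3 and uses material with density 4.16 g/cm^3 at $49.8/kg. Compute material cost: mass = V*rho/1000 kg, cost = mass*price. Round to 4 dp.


Mass = 279.5*4.16/1000 = 1.16272 kg
Cost = 1.16272 * 49.8 = 57.9035 $


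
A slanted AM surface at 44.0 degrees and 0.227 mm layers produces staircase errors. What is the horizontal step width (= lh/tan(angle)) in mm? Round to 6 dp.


step = 0.227 / tan(44.0) = 0.235065 mm


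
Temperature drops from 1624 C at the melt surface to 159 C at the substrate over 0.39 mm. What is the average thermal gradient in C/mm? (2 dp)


G = (1624-159)/0.39 = 3756.41 C/mm


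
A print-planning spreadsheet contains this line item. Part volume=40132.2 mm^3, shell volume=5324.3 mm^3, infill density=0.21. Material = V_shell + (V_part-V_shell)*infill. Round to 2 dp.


V_infill = (40132.2 - 5324.3) * 0.21 = 7309.66
V_total = 5324.3 + 7309.66 = 12633.96 mm^3


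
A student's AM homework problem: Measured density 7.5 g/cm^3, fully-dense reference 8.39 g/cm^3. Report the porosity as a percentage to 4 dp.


Porosity = (1-7.5/8.39)*100 = 10.6079 %


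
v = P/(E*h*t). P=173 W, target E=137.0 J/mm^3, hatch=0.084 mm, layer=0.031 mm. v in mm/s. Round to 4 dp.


v = 173 / (137.0*0.084*0.031) = 484.9361 mm/s


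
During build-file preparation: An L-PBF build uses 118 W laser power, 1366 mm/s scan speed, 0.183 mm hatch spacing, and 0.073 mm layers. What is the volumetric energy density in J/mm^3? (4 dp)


E = 118 / (1366*0.183*0.073) = 6.4663 J/mm^3


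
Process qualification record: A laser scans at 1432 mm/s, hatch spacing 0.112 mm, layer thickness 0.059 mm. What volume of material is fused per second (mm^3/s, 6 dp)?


Rate = 1432 * 0.112 * 0.059 = 9.462656 mm^3/s


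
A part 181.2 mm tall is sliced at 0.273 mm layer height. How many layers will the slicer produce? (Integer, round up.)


Layers = ceil(181.2/0.273) = 664


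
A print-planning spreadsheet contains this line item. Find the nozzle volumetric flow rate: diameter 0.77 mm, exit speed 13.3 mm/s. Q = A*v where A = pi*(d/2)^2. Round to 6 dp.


A = pi*(0.77/2)^2 = 0.46566257 mm^2
Q = 0.46566257 * 13.3 = 6.193312 mm^3/s


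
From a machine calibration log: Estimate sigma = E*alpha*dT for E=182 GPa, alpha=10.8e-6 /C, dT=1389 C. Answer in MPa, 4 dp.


sigma = 182*1000 * 10.8e-6 * 1389 = 2730.2184 MPa


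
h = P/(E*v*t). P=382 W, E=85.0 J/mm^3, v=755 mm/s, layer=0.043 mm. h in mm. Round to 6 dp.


h = 382 / (85.0*755*0.043) = 0.13843 mm


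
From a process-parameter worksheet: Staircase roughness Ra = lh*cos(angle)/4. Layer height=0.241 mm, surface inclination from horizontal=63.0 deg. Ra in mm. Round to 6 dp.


Ra = 0.241 * cos(63.0) / 4 = 0.027353 mm


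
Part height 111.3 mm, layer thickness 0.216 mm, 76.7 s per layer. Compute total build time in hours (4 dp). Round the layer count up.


Layers = ceil(111.3/0.216) = 516
t = 516 * 76.7 / 3600 = 10.9937 hrs


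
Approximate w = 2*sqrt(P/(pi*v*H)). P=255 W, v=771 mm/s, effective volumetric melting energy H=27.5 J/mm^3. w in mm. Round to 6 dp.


w = 2*sqrt(255/(pi*771*27.5)) = 0.123746 mm


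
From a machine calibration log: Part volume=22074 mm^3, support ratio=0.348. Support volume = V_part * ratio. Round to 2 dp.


V_support = 22074 * 0.348 = 7681.75 mm^3


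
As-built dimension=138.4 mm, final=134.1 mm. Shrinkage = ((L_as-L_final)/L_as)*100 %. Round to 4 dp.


Shrinkage = ((138.4-134.1)/138.4)*100 = 3.1069 %


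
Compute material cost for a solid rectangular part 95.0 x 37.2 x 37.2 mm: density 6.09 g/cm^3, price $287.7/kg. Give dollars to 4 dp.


V = 95.0 * 37.2 * 37.2 = 131464.8 mm^3 = 131.4648 cm^3
Mass = 131.4648 * 6.09 / 1000 = 0.80062063 kg
Cost = 0.80062063 * 287.7 = 230.3386 $


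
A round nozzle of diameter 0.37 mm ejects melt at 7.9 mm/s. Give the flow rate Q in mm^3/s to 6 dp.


A = pi*(0.37/2)^2 = 0.10752101 mm^2
Q = 0.10752101 * 7.9 = 0.849416 mm^3/s


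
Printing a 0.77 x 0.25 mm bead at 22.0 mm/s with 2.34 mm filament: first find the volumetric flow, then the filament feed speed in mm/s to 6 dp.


Q = 0.77 * 0.25 * 22.0 = 4.235 mm^3/s
A_fil = pi*(2.34/2)^2 = 4.30052618 mm^2
v_feed = 4.235 / 4.30052618 = 0.984763 mm/s


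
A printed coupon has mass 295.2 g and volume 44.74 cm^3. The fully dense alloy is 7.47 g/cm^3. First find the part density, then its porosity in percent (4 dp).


rho_part = 295.2 / 44.74 = 6.59812249 g/cm^3
Porosity = (1 - 6.59812249/7.47)*100 = 11.6717 %


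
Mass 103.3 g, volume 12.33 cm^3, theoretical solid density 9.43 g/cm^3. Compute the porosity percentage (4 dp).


rho_part = 103.3 / 12.33 = 8.37793998 g/cm^3
Porosity = (1 - 8.37793998/9.43)*100 = 11.1565 %


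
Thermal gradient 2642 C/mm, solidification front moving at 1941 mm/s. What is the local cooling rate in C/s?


CR = 2642 * 1941 = 5128122 C/s


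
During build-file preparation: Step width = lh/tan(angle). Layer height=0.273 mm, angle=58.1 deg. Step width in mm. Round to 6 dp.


step = 0.273 / tan(58.1) = 0.169928 mm


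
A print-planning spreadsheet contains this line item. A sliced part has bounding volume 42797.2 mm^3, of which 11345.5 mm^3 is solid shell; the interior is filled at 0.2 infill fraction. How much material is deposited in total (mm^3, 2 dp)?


V_infill = (42797.2 - 11345.5) * 0.2 = 6290.34
V_total = 11345.5 + 6290.34 = 17635.84 mm^3


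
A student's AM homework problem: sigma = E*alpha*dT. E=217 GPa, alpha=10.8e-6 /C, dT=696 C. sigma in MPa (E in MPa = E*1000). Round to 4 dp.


sigma = 217*1000 * 10.8e-6 * 696 = 1631.1456 MPa


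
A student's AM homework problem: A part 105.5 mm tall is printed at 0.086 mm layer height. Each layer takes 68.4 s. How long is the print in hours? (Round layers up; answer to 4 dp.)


Layers = ceil(105.5/0.086) = 1227
t = 1227 * 68.4 / 3600 = 23.313 hrs


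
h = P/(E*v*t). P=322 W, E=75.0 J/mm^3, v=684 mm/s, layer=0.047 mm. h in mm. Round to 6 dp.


h = 322 / (75.0*684*0.047) = 0.133549 mm


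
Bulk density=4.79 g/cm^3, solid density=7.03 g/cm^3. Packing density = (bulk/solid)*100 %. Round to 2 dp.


Packing = (4.79/7.03)*100 = 68.14 %


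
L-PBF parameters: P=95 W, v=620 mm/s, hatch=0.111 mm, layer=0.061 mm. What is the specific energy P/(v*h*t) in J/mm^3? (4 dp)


Build rate = 620 * 0.111 * 0.061 = 4.19802 mm^3/s
SE = 95 / 4.19802 = 22.6297 J/mm^3


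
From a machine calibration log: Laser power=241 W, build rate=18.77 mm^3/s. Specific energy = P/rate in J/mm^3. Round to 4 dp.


SE = 241 / 18.77 = 12.8396 J/mm^3


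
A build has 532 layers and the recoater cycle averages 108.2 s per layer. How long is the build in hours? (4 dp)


t = 532 * 108.2 / 3600 = 15.9896 hrs


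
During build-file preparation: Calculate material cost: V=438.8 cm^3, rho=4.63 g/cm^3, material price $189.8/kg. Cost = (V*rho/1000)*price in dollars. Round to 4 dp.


Mass = 438.8*4.63/1000 = 2.031644 kg
Cost = 2.031644 * 189.8 = 385.606 $


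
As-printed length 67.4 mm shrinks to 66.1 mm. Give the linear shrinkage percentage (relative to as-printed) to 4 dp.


Shrinkage = ((67.4-66.1)/67.4)*100 = 1.9288 %


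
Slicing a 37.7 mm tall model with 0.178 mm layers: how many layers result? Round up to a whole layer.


Layers = ceil(37.7/0.178) = 212


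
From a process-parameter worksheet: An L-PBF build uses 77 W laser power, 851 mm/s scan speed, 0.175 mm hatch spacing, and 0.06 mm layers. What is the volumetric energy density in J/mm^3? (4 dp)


E = 77 / (851*0.175*0.06) = 8.6173 J/mm^3


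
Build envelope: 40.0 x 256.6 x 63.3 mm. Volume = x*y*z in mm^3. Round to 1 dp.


V = 40.0 * 256.6 * 63.3 = 649711.2 mm^3


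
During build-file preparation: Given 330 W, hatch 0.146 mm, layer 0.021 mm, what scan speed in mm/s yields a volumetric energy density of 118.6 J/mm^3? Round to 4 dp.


v = 330 / (118.6*0.146*0.021) = 907.5219 mm/s


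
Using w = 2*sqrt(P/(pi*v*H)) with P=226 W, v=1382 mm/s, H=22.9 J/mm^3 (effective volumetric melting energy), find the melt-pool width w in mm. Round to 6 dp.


w = 2*sqrt(226/(pi*1382*22.9)) = 0.095354 mm


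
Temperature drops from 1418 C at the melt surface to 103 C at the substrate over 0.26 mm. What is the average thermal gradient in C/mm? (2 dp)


G = (1418-103)/0.26 = 5057.69 C/mm


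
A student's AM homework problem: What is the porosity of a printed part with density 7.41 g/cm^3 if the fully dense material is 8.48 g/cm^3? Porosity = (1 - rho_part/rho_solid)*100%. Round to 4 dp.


Porosity = (1-7.41/8.48)*100 = 12.6179 %


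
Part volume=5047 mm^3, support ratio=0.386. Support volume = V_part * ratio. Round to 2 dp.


V_support = 5047 * 0.386 = 1948.14 mm^3


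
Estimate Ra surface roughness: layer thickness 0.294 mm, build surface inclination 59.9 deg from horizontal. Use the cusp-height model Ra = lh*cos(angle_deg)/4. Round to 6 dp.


Ra = 0.294 * cos(59.9) / 4 = 0.036861 mm


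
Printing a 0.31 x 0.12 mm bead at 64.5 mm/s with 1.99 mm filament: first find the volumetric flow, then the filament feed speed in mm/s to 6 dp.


Q = 0.31 * 0.12 * 64.5 = 2.3994 mm^3/s
A_fil = pi*(1.99/2)^2 = 3.11025527 mm^2
v_feed = 2.3994 / 3.11025527 = 0.771448 mm/s
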